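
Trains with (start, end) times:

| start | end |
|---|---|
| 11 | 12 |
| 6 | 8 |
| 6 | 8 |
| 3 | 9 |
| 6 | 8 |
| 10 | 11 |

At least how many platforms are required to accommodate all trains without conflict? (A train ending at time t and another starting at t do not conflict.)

starts: [3, 6, 6, 6, 10, 11]
ends:   [8, 8, 8, 9, 11, 12]
s3→1 s6→2 s6→3 s6→4  — peak 4.

4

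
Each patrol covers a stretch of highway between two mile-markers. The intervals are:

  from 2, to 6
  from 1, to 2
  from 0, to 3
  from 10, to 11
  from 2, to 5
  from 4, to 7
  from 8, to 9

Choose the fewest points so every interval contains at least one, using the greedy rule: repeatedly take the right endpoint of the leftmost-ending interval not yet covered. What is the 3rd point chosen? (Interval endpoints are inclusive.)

Sorted: [1,2] [0,3] [2,5] [2,6] [4,7] [8,9] [10,11]
{[1,2],[0,3],[2,5],[2,6]} hit by 2; {[4,7]} hit by 7; {[8,9]} hit by 9; {[10,11]} hit by 11.
Points: 2, 7, 9, 11 (4 total).

9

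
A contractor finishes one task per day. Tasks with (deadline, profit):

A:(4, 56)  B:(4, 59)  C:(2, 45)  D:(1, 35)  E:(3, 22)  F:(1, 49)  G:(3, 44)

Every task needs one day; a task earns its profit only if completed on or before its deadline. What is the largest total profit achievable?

209

Profit order: B=59 A=56 F=49 C=45 G=44 D=35 E=22
Assign: B→slot 4, A→slot 3, F→slot 1, C→slot 2, G skipped, D skipped, E skipped.
Slots: [1:F] [2:C] [3:A] [4:B]
Profit = 49 + 45 + 56 + 59 = 209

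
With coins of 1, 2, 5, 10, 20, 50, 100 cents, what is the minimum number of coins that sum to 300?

300 = 3×100
Total coins = 3 = 3

3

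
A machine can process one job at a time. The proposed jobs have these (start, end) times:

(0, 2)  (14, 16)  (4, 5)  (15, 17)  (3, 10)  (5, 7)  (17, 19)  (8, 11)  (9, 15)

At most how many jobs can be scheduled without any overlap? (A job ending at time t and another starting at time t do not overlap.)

6

Greedy by earliest finish: after sorting by end time, pick each interval compatible with the last pick.
By end time: (0,2), (4,5), (5,7), (3,10), (8,11), (9,15), (14,16), (15,17), (17,19).
Pick (0,2); next start ≥ 2 → (4,5); next start ≥ 5 → (5,7); next start ≥ 7 → (8,11); next start ≥ 11 → (14,16); next start ≥ 16 → (17,19).
Selected 6 jobs.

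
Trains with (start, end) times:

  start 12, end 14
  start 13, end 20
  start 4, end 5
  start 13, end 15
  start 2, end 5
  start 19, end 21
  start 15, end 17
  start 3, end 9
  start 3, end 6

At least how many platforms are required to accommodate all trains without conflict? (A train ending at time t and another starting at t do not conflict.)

Events (time:±→running): 2:+→1 3:+→2 3:+→3 4:+→4 … peak 4.

4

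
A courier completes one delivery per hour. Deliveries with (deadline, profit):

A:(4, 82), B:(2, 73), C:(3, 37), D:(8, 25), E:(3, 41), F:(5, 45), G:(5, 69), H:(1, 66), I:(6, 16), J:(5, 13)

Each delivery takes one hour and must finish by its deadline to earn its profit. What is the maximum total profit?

376

Sort by profit descending; place each in the latest free slot ≤ its deadline.
Profit order: A=82 B=73 G=69 H=66 F=45 E=41 C=37 D=25 I=16 J=13
Assign: A→slot 4, B→slot 2, G→slot 5, H→slot 1, F→slot 3, E skipped, C skipped, D→slot 8, I→slot 6, J skipped.
Slots: [1:H] [2:B] [3:F] [4:A] [5:G] [6:I] [8:D]
Profit = 66 + 73 + 45 + 82 + 69 + 16 + 25 = 376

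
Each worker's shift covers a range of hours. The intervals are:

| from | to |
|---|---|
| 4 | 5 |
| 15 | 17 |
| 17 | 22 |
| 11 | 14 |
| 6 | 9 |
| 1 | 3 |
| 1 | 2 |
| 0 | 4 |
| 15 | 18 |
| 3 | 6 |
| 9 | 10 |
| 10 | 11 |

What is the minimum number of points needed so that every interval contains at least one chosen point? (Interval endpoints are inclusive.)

5

Process intervals by earliest right end; each time one isn't hit yet, stab at its right endpoint.
By right end: [1,2]  [1,3]  [0,4]  [4,5]  [3,6]  [6,9]  [9,10]  [10,11]  [11,14]  [15,17]  [15,18]  [17,22]
[1,2] uncovered → point at 2; [4,5] uncovered → point at 5; [6,9] uncovered → point at 9; [10,11] uncovered → point at 11; [15,17] uncovered → point at 17.
Points: 2, 5, 9, 11, 17 (5 total).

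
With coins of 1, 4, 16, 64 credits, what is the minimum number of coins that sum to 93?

93 = 1×64 + 1×16 + 3×4 + 1×1
Total coins = 1 + 1 + 3 + 1 = 6

6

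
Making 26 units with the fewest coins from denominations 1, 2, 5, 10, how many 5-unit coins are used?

1

Greedy: take as many of the largest coin as possible, then repeat with the remainder.
26 = 2×10 + 1×5 + 1×1
Count of 5: 1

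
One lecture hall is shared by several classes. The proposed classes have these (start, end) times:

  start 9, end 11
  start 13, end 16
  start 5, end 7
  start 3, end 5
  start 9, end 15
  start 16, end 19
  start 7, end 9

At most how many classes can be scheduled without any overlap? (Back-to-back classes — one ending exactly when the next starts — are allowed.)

6

Sorted by end: (3,5)  (5,7)  (7,9)  (9,11)  (9,15)  (13,16)  (16,19)
take (3,5); take (5,7); take (7,9); take (9,11); skip (9,15); take (13,16); take (16,19).
Selected 6 classes.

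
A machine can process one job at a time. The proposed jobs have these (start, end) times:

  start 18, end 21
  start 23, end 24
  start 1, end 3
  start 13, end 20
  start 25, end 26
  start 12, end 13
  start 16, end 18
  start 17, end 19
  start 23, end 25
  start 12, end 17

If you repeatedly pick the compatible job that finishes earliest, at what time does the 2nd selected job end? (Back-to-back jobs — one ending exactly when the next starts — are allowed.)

Sorted by end: (1,3)  (12,13)  (12,17)  (16,18)  (17,19)  (13,20)  (18,21)  (23,24)  (23,25)  (25,26)
take (1,3); take (12,13); skip (12,17); take (16,18); take (18,21); take (23,24); take (25,26).
Selected: (1,3) (12,13) (16,18) (18,21) (23,24) (25,26)

13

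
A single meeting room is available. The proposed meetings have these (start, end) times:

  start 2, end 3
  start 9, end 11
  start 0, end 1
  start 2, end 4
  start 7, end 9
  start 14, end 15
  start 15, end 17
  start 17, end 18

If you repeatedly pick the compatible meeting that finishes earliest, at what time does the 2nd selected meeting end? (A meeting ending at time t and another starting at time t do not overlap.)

3

Sorted by end: (0,1)  (2,3)  (2,4)  (7,9)  (9,11)  (14,15)  (15,17)  (17,18)
take (0,1); take (2,3); take (7,9); take (9,11); take (14,15); take (15,17); take (17,18).
Selected: (0,1) (2,3) (7,9) (9,11) (14,15) (15,17) (17,18)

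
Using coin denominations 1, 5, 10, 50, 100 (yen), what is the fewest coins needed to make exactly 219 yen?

219 − 2×100→19 − 1×10→9 − 1×5→4 − 4×1→0
Total coins = 2 + 1 + 1 + 4 = 8

8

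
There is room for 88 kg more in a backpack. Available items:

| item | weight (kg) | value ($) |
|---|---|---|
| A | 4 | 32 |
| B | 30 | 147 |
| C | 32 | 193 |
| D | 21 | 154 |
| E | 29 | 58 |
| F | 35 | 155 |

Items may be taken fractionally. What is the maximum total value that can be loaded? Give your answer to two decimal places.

530.43

Greedy by value/weight ratio, highest first.
Ratios (sorted): A 8.00, D 7.33, C 6.03, B 4.90, F 4.43, E 2.00
take A (4 @ 32); take D (21 @ 154); take C (32 @ 193); take B (30 @ 147); take 1/35 of F → 4.43. Capacity used 88/88.
Total value = 530.43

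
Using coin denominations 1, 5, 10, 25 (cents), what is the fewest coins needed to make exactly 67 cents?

Use the largest denomination that fits, subtract, and repeat.
67 − 2×25→17 − 1×10→7 − 1×5→2 − 2×1→0
Total coins = 2 + 1 + 1 + 2 = 6

6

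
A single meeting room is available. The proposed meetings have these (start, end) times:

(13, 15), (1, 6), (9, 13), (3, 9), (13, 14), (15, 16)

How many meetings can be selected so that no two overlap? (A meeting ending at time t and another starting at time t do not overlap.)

4

By end time: (1,6), (3,9), (9,13), (13,14), (13,15), (15,16).
Pick (1,6); next start ≥ 6 → (9,13); next start ≥ 13 → (13,14); next start ≥ 14 → (15,16).
Selected 4 meetings.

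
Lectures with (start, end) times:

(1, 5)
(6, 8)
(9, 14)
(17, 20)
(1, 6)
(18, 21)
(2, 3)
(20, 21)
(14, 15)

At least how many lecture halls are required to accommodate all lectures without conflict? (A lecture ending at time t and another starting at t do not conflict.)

Count concurrent intervals with a sweep; the peak is the room count.
Events (time:±→running): 1:+→1 1:+→2 2:+→3 … peak 3.

3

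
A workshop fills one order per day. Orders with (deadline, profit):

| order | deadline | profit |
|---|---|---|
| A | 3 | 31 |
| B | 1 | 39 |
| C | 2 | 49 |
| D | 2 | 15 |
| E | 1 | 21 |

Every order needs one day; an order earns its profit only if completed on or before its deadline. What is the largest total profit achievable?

119

Sort by profit descending; place each in the latest free slot ≤ its deadline.
By profit: C(d2,49), B(d1,39), A(d3,31), E(d1,21), D(d2,15)
C→slot 2; B→slot 1; A→slot 3; E skipped; D skipped.
Profit = 39 + 49 + 31 = 119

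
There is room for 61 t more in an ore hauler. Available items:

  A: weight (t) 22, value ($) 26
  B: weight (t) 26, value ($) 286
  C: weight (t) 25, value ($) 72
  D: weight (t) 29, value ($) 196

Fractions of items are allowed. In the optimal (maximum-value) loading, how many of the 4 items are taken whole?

Ratios (sorted): B 11.00, D 6.76, C 2.88, A 1.18
take B (26 @ 286); take D (29 @ 196); take 6/25 of C → 17.28. Capacity used 61/61.
2 item(s) taken whole; one partial (take 6/25 of C).

2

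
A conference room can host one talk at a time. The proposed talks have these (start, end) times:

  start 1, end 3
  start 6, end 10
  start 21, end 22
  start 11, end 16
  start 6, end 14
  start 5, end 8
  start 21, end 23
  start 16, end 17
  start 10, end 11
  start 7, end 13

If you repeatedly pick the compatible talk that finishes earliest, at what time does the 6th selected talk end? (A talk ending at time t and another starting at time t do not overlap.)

22

Order by finish time; keep every interval that doesn't clash with the previous kept one.
Sorted by end: (1,3)  (5,8)  (6,10)  (10,11)  (7,13)  (6,14)  (11,16)  (16,17)  (21,22)  (21,23)
take (1,3); take (5,8); skip (6,10); take (10,11); skip (7,13); take (11,16); take (16,17); take (21,22).
Selected: (1,3) (5,8) (10,11) (11,16) (16,17) (21,22)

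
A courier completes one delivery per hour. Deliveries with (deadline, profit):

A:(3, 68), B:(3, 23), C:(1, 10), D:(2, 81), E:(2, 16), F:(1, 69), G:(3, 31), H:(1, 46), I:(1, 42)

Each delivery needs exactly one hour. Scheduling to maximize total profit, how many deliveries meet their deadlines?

Sort by profit descending; place each in the latest free slot ≤ its deadline.
By profit: D(d2,81), F(d1,69), A(d3,68), H(d1,46), I(d1,42), G(d3,31), B(d3,23), E(d2,16), C(d1,10)
D→slot 2; F→slot 1; A→slot 3; H skipped; I skipped; G skipped; B skipped; E skipped; C skipped.
3 of 9 scheduled.

3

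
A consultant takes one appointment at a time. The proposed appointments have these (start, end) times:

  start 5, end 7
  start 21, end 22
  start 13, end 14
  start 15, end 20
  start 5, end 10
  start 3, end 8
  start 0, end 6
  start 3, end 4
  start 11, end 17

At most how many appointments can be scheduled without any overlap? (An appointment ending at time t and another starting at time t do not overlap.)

Sort by end time and greedily take each interval whose start is ≥ the last chosen end.
By end time: (3,4), (0,6), (5,7), (3,8), (5,10), (13,14), (11,17), (15,20), (21,22).
Pick (3,4); next start ≥ 4 → (5,7); next start ≥ 7 → (13,14); next start ≥ 14 → (15,20); next start ≥ 20 → (21,22).
Selected 5 appointments.

5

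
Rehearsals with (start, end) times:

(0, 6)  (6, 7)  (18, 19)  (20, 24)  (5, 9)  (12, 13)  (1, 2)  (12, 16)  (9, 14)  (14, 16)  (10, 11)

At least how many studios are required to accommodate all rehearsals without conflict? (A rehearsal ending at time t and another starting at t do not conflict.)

starts: [0, 1, 5, 6, 9, 10, 12, 12, 14, 18, 20]
ends:   [2, 6, 7, 9, 11, 13, 14, 16, 16, 19, 24]
s0→1 s1→2 e2→1 s5→2 e6→1 s6→2 e7→1 e9→0 s9→1 s10→2 e11→1 s12→2 s12→3  — peak 3.

3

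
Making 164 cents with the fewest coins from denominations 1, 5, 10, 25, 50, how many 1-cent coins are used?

4

Greedy: take as many of the largest coin as possible, then repeat with the remainder.
164 = 3×50 + 1×10 + 4×1
Count of 1: 4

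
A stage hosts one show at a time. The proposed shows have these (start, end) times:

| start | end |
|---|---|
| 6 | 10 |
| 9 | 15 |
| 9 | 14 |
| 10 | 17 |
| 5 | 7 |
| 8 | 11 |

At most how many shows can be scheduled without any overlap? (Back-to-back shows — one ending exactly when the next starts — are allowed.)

2

Greedy by earliest finish: after sorting by end time, pick each interval compatible with the last pick.
By end time: (5,7), (6,10), (8,11), (9,14), (9,15), (10,17).
Pick (5,7); next start ≥ 7 → (8,11).
Selected 2 shows.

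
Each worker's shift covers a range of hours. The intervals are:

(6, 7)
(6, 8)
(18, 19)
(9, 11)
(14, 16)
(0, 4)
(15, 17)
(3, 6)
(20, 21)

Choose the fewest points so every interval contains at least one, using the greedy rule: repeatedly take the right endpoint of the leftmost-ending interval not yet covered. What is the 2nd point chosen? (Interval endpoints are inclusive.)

7

Process intervals by earliest right end; each time one isn't hit yet, stab at its right endpoint.
Sorted: [0,4] [3,6] [6,7] [6,8] [9,11] [14,16] [15,17] [18,19] [20,21]
{[0,4],[3,6]} hit by 4; {[6,7],[6,8]} hit by 7; {[9,11]} hit by 11; {[14,16],[15,17]} hit by 16; {[18,19]} hit by 19; {[20,21]} hit by 21.
Points: 4, 7, 11, 16, 19, 21 (6 total).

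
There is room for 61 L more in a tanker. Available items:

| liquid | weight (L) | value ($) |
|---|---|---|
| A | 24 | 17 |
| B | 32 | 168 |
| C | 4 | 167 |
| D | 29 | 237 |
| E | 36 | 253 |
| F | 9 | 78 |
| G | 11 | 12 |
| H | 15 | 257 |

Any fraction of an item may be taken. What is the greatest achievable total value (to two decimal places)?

Greedy by value/weight ratio, highest first.
Ratios (sorted): C 41.75, H 17.13, F 8.67, D 8.17, E 7.03, B 5.25, G 1.09, A 0.71
take C (4 @ 167); take H (15 @ 257); take F (9 @ 78); take D (29 @ 237); take 4/36 of E → 28.11. Capacity used 61/61.
Total value = 767.11

767.11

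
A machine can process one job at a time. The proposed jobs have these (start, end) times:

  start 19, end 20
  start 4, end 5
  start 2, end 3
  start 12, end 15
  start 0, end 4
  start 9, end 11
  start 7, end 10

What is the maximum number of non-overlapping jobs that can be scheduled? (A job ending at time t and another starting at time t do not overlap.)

Order by finish time; keep every interval that doesn't clash with the previous kept one.
Sorted by end: (2,3)  (0,4)  (4,5)  (7,10)  (9,11)  (12,15)  (19,20)
take (2,3); skip (0,4); take (4,5); take (7,10); skip (9,11); take (12,15); take (19,20).
Selected 5 jobs.

5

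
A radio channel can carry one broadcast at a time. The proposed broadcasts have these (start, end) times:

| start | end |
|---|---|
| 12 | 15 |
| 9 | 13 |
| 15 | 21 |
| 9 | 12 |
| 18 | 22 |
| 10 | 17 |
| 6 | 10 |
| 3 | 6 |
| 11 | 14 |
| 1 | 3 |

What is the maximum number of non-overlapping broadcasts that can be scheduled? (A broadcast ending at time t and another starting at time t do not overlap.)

Sorted by end: (1,3)  (3,6)  (6,10)  (9,12)  (9,13)  (11,14)  (12,15)  (10,17)  (15,21)  (18,22)
take (1,3); take (3,6); take (6,10); skip (9,12); take (11,14); skip (12,15); take (15,21); skip (18,22).
Selected 5 broadcasts.

5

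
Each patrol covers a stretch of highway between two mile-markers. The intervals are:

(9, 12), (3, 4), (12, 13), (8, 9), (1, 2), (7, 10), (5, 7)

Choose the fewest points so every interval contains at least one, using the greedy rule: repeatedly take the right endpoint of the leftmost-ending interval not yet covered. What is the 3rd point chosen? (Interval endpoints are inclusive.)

By right end: [1,2]  [3,4]  [5,7]  [8,9]  [7,10]  [9,12]  [12,13]
[1,2] uncovered → point at 2; [3,4] uncovered → point at 4; [5,7] uncovered → point at 7; [8,9] uncovered → point at 9; [12,13] uncovered → point at 13.
Points: 2, 4, 7, 9, 13 (5 total).

7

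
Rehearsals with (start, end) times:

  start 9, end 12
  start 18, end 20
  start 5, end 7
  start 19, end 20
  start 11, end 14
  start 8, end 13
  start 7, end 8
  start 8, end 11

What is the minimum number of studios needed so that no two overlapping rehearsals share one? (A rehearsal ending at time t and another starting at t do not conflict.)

3

Events (time:±→running): 5:+→1 7:-→0 7:+→1 8:-→0 8:+→1 8:+→2 9:+→3 … peak 3.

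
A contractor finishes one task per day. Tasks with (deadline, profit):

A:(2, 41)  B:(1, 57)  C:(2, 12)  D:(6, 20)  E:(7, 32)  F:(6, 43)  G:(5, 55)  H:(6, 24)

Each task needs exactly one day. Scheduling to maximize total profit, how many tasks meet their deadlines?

By profit: B(d1,57), G(d5,55), F(d6,43), A(d2,41), E(d7,32), H(d6,24), D(d6,20), C(d2,12)
B→slot 1; G→slot 5; F→slot 6; A→slot 2; E→slot 7; H→slot 4; D→slot 3; C skipped.
7 of 8 scheduled.

7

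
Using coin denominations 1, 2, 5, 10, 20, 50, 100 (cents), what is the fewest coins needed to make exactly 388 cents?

9

388 − 3×100→88 − 1×50→38 − 1×20→18 − 1×10→8 − 1×5→3 − 1×2→1 − 1×1→0
Total coins = 3 + 1 + 1 + 1 + 1 + 1 + 1 = 9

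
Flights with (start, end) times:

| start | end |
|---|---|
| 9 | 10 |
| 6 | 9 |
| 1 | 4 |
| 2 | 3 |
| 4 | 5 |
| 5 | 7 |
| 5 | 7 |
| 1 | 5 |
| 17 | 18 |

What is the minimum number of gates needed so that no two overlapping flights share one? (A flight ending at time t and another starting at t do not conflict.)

The answer is the maximum number of intervals overlapping at any instant.
Events (time:±→running): 1:+→1 1:+→2 2:+→3 … peak 3.

3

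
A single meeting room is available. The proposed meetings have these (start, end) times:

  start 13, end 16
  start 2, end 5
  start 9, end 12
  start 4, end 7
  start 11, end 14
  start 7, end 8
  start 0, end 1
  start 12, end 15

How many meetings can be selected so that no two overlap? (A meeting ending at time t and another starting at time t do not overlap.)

Greedy by earliest finish: after sorting by end time, pick each interval compatible with the last pick.
By end time: (0,1), (2,5), (4,7), (7,8), (9,12), (11,14), (12,15), (13,16).
Pick (0,1); next start ≥ 1 → (2,5); next start ≥ 5 → (7,8); next start ≥ 8 → (9,12); next start ≥ 12 → (12,15).
Selected 5 meetings.

5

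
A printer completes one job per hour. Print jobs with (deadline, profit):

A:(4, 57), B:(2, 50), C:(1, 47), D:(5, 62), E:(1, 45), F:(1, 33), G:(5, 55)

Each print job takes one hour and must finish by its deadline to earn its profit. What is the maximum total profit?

271

Profit order: D=62 A=57 G=55 B=50 C=47 E=45 F=33
Assign: D→slot 5, A→slot 4, G→slot 3, B→slot 2, C→slot 1, E skipped, F skipped.
Slots: [1:C] [2:B] [3:G] [4:A] [5:D]
Profit = 47 + 50 + 55 + 57 + 62 = 271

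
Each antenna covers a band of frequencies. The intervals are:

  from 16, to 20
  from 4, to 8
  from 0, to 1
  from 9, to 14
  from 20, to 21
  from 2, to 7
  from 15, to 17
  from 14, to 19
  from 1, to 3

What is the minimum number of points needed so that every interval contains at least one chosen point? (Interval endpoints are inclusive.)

Process intervals by earliest right end; each time one isn't hit yet, stab at its right endpoint.
By right end: [0,1]  [1,3]  [2,7]  [4,8]  [9,14]  [15,17]  [14,19]  [16,20]  [20,21]
[0,1] uncovered → point at 1; [2,7] uncovered → point at 7; [9,14] uncovered → point at 14; [15,17] uncovered → point at 17; [20,21] uncovered → point at 21.
Points: 1, 7, 14, 17, 21 (5 total).

5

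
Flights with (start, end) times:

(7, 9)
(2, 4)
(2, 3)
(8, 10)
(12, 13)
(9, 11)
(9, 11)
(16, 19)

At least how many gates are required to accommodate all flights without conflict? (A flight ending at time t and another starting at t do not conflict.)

Events (time:±→running): 2:+→1 2:+→2 3:-→1 4:-→0 7:+→1 8:+→2 9:-→1 9:+→2 9:+→3 … peak 3.

3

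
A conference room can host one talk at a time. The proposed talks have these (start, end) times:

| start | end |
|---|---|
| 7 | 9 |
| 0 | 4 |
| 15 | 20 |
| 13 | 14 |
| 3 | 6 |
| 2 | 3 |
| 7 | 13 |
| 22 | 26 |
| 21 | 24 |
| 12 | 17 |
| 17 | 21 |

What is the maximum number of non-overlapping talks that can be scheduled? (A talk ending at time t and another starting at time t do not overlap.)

6

Greedy by earliest finish: after sorting by end time, pick each interval compatible with the last pick.
By end time: (2,3), (0,4), (3,6), (7,9), (7,13), (13,14), (12,17), (15,20), (17,21), (21,24), (22,26).
Pick (2,3); next start ≥ 3 → (3,6); next start ≥ 6 → (7,9); next start ≥ 9 → (13,14); next start ≥ 14 → (15,20); next start ≥ 20 → (21,24).
Selected 6 talks.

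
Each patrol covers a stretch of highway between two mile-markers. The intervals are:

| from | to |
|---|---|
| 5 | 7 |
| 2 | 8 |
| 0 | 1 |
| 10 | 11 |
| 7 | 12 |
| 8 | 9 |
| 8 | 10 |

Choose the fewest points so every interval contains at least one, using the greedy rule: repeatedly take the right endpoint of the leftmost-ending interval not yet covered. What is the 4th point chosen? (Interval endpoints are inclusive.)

Process intervals by earliest right end; each time one isn't hit yet, stab at its right endpoint.
By right end: [0,1]  [5,7]  [2,8]  [8,9]  [8,10]  [10,11]  [7,12]
[0,1] uncovered → point at 1; [5,7] uncovered → point at 7; [8,9] uncovered → point at 9; [10,11] uncovered → point at 11.
Points: 1, 7, 9, 11 (4 total).

11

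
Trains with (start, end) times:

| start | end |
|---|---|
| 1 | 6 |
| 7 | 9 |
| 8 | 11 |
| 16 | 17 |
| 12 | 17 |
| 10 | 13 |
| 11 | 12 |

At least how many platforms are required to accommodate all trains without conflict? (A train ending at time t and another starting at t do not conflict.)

Count concurrent intervals with a sweep; the peak is the room count.
starts: [1, 7, 8, 10, 11, 12, 16]
ends:   [6, 9, 11, 12, 13, 17, 17]
s1→1 e6→0 s7→1 s8→2  — peak 2.

2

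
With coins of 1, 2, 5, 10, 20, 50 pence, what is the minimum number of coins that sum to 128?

6

Greedy: take as many of the largest coin as possible, then repeat with the remainder.
128 = 2×50 + 1×20 + 1×5 + 1×2 + 1×1
Total coins = 2 + 1 + 1 + 1 + 1 = 6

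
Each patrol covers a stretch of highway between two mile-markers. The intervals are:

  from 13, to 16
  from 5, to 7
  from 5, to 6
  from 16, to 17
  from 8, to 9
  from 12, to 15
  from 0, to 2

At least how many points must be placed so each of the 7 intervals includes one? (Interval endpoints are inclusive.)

Process intervals by earliest right end; each time one isn't hit yet, stab at its right endpoint.
By right end: [0,2]  [5,6]  [5,7]  [8,9]  [12,15]  [13,16]  [16,17]
[0,2] uncovered → point at 2; [5,6] uncovered → point at 6; [8,9] uncovered → point at 9; [12,15] uncovered → point at 15; [16,17] uncovered → point at 17.
Points: 2, 6, 9, 15, 17 (5 total).

5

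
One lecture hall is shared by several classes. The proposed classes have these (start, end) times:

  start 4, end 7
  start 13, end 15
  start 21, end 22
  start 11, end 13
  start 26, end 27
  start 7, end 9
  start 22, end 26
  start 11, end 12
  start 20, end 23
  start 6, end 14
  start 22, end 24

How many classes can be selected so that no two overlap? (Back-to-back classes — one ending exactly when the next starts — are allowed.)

7

Sort by end time and greedily take each interval whose start is ≥ the last chosen end.
By end time: (4,7), (7,9), (11,12), (11,13), (6,14), (13,15), (21,22), (20,23), (22,24), (22,26), (26,27).
Pick (4,7); next start ≥ 7 → (7,9); next start ≥ 9 → (11,12); next start ≥ 12 → (13,15); next start ≥ 15 → (21,22); next start ≥ 22 → (22,24); next start ≥ 24 → (26,27).
Selected 7 classes.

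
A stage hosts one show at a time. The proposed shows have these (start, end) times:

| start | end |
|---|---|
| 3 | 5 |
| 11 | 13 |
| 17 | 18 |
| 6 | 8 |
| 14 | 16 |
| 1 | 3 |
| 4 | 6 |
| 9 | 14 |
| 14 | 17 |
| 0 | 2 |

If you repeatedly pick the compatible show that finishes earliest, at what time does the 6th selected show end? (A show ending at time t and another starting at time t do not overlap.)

18

Sorted by end: (0,2)  (1,3)  (3,5)  (4,6)  (6,8)  (11,13)  (9,14)  (14,16)  (14,17)  (17,18)
take (0,2); skip (1,3); take (3,5); skip (4,6); take (6,8); take (11,13); skip (9,14); take (14,16); skip (14,17); take (17,18).
Selected: (0,2) (3,5) (6,8) (11,13) (14,16) (17,18)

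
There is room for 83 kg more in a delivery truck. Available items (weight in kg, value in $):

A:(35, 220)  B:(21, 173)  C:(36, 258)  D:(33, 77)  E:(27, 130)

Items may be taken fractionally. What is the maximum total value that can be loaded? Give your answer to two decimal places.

Sort by value per unit weight and fill in that order.
Order: B (173/21=8.24) > C (258/36=7.17) > A (220/35=6.29) > E (130/27=4.81) > D (77/33=2.33)
Fill: take B (21 @ 173) → take C (36 @ 258) → take 26/35 of A → 163.43; 83/83 used.
Total value = 594.43

594.43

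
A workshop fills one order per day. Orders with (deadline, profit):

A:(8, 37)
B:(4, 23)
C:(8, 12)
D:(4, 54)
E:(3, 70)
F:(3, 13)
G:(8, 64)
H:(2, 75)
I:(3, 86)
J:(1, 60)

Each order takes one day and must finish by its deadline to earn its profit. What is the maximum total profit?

398

Take jobs in profit order; each goes to the latest open slot no later than its deadline.
By profit: I(d3,86), H(d2,75), E(d3,70), G(d8,64), J(d1,60), D(d4,54), A(d8,37), B(d4,23), F(d3,13), C(d8,12)
I→slot 3; H→slot 2; E→slot 1; G→slot 8; J skipped; D→slot 4; A→slot 7; B skipped; F skipped; C→slot 6.
Profit = 70 + 75 + 86 + 54 + 12 + 37 + 64 = 398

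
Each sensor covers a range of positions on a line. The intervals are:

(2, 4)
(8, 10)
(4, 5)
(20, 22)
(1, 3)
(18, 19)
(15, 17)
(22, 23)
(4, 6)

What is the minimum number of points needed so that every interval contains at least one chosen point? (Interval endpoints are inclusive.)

By right end: [1,3]  [2,4]  [4,5]  [4,6]  [8,10]  [15,17]  [18,19]  [20,22]  [22,23]
[1,3] uncovered → point at 3; [4,5] uncovered → point at 5; [8,10] uncovered → point at 10; [15,17] uncovered → point at 17; [18,19] uncovered → point at 19; [20,22] uncovered → point at 22.
Points: 3, 5, 10, 17, 19, 22 (6 total).

6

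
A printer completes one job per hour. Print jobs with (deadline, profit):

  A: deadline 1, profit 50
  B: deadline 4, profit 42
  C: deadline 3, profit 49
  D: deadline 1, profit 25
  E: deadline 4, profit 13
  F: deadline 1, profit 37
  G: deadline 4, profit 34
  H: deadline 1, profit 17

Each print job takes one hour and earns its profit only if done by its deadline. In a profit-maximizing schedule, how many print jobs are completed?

Profit order: A=50 C=49 B=42 F=37 G=34 D=25 H=17 E=13
Assign: A→slot 1, C→slot 3, B→slot 4, F skipped, G→slot 2, D skipped, H skipped, E skipped.
Slots: [1:A] [2:G] [3:C] [4:B]
4 of 8 scheduled.

4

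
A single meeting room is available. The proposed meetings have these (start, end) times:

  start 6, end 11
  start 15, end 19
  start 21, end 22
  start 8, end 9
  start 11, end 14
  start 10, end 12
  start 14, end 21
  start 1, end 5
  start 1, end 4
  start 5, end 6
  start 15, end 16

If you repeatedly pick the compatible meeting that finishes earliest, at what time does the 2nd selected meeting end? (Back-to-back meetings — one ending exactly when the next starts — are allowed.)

6

Sort by end time and greedily take each interval whose start is ≥ the last chosen end.
By end time: (1,4), (1,5), (5,6), (8,9), (6,11), (10,12), (11,14), (15,16), (15,19), (14,21), (21,22).
Pick (1,4); next start ≥ 4 → (5,6); next start ≥ 6 → (8,9); next start ≥ 9 → (10,12); next start ≥ 12 → (15,16); next start ≥ 16 → (21,22).
Selected: (1,4) (5,6) (8,9) (10,12) (15,16) (21,22)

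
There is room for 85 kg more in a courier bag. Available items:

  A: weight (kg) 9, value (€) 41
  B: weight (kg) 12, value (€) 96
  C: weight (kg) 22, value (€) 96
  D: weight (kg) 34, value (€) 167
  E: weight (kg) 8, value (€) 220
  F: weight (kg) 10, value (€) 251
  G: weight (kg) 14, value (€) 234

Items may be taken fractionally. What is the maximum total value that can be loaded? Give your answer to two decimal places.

999.89

Sort by value per unit weight and fill in that order.
Order: E (220/8=27.50) > F (251/10=25.10) > G (234/14=16.71) > B (96/12=8.00) > D (167/34=4.91) > A (41/9=4.56) > C (96/22=4.36)
Fill: take E (8 @ 220) → take F (10 @ 251) → take G (14 @ 234) → take B (12 @ 96) → take D (34 @ 167) → take 7/9 of A → 31.89; 85/85 used.
Total value = 999.89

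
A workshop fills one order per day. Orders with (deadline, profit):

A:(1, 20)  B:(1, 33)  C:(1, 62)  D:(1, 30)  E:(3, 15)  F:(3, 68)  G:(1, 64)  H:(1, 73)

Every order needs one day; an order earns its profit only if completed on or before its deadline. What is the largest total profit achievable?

156

Take jobs in profit order; each goes to the latest open slot no later than its deadline.
By profit: H(d1,73), F(d3,68), G(d1,64), C(d1,62), B(d1,33), D(d1,30), A(d1,20), E(d3,15)
H→slot 1; F→slot 3; G skipped; C skipped; B skipped; D skipped; A skipped; E→slot 2.
Profit = 73 + 15 + 68 = 156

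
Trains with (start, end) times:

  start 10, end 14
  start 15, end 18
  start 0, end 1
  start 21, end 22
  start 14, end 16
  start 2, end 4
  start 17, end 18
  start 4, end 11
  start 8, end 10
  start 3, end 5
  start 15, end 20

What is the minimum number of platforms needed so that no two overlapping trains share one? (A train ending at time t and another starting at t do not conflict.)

The answer is the maximum number of intervals overlapping at any instant.
Events (time:±→running): 0:+→1 1:-→0 2:+→1 3:+→2 4:-→1 4:+→2 5:-→1 8:+→2 10:-→1 10:+→2 11:-→1 14:-→0 14:+→1 15:+→2 15:+→3 … peak 3.

3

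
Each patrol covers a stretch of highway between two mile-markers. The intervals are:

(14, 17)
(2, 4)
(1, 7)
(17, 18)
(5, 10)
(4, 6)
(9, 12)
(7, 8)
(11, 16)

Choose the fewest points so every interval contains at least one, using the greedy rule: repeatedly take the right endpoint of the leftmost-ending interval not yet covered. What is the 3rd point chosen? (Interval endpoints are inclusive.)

Sorted: [2,4] [4,6] [1,7] [7,8] [5,10] [9,12] [11,16] [14,17] [17,18]
{[2,4],[4,6],[1,7]} hit by 4; {[7,8],[5,10]} hit by 8; {[9,12],[11,16]} hit by 12; {[14,17],[17,18]} hit by 17.
Points: 4, 8, 12, 17 (4 total).

12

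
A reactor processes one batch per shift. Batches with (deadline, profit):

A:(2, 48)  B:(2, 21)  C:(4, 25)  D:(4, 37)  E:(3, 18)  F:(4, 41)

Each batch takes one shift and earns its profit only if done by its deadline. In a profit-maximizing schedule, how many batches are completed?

4

By profit: A(d2,48), F(d4,41), D(d4,37), C(d4,25), B(d2,21), E(d3,18)
A→slot 2; F→slot 4; D→slot 3; C→slot 1; B skipped; E skipped.
4 of 6 scheduled.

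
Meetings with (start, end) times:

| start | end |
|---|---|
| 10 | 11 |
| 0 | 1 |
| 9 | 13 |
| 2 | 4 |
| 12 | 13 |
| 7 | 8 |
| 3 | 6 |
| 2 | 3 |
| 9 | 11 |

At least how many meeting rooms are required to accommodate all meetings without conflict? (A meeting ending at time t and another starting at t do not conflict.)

Count concurrent intervals with a sweep; the peak is the room count.
starts: [0, 2, 2, 3, 7, 9, 9, 10, 12]
ends:   [1, 3, 4, 6, 8, 11, 11, 13, 13]
s0→1 e1→0 s2→1 s2→2 e3→1 s3→2 e4→1 e6→0 s7→1 e8→0 s9→1 s9→2 s10→3  — peak 3.

3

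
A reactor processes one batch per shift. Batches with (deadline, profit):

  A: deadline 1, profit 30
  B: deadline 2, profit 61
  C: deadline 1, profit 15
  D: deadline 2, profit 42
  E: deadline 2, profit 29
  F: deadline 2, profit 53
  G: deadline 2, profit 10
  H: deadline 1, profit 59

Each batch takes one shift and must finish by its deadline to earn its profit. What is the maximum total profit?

Profit order: B=61 H=59 F=53 D=42 A=30 E=29 C=15 G=10
Assign: B→slot 2, H→slot 1, F skipped, D skipped, A skipped, E skipped, C skipped, G skipped.
Slots: [1:H] [2:B]
Profit = 59 + 61 = 120

120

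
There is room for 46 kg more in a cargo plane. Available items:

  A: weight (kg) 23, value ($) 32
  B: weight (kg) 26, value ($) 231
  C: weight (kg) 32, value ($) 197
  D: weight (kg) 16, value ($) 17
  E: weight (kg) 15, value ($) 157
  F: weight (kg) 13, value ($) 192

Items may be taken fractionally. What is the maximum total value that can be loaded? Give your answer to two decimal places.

Sort by value per unit weight and fill in that order.
Ratios (sorted): F 14.77, E 10.47, B 8.88, C 6.16, A 1.39, D 1.06
take F (13 @ 192); take E (15 @ 157); take 18/26 of B → 159.92. Capacity used 46/46.
Total value = 508.92

508.92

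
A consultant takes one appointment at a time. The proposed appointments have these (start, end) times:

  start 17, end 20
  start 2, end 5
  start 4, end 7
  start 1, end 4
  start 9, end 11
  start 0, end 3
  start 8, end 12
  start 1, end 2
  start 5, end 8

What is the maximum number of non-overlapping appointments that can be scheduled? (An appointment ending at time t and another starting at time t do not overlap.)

5

Sorted by end: (1,2)  (0,3)  (1,4)  (2,5)  (4,7)  (5,8)  (9,11)  (8,12)  (17,20)
take (1,2); take (2,5); skip (4,7); take (5,8); take (9,11); take (17,20).
Selected 5 appointments.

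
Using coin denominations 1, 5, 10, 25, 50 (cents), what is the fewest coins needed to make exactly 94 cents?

8

Use the largest denomination that fits, subtract, and repeat.
94 = 1×50 + 1×25 + 1×10 + 1×5 + 4×1
Total coins = 1 + 1 + 1 + 1 + 4 = 8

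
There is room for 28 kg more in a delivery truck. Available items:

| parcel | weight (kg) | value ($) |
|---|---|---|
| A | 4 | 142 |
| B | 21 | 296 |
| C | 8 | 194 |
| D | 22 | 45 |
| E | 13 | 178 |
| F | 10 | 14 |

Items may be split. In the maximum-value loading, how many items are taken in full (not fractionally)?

Greedy by value/weight ratio, highest first.
Order: A (142/4=35.50) > C (194/8=24.25) > B (296/21=14.10) > E (178/13=13.69) > D (45/22=2.05) > F (14/10=1.40)
Fill: take A (4 @ 142) → take C (8 @ 194) → take 16/21 of B → 225.52; 28/28 used.
2 item(s) taken whole; one partial (take 16/21 of B).

2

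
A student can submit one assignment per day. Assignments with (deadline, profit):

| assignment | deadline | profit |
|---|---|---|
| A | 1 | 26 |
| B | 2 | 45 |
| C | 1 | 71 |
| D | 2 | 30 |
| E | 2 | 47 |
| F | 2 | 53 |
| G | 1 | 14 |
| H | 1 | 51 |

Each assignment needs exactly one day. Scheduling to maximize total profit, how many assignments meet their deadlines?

2

Take jobs in profit order; each goes to the latest open slot no later than its deadline.
By profit: C(d1,71), F(d2,53), H(d1,51), E(d2,47), B(d2,45), D(d2,30), A(d1,26), G(d1,14)
C→slot 1; F→slot 2; H skipped; E skipped; B skipped; D skipped; A skipped; G skipped.
2 of 8 scheduled.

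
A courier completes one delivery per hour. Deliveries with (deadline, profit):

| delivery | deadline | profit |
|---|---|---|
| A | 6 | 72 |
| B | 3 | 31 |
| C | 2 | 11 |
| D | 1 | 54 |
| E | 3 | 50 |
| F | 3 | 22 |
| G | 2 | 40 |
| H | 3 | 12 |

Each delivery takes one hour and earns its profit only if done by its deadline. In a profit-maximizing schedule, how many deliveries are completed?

Take jobs in profit order; each goes to the latest open slot no later than its deadline.
By profit: A(d6,72), D(d1,54), E(d3,50), G(d2,40), B(d3,31), F(d3,22), H(d3,12), C(d2,11)
A→slot 6; D→slot 1; E→slot 3; G→slot 2; B skipped; F skipped; H skipped; C skipped.
4 of 8 scheduled.

4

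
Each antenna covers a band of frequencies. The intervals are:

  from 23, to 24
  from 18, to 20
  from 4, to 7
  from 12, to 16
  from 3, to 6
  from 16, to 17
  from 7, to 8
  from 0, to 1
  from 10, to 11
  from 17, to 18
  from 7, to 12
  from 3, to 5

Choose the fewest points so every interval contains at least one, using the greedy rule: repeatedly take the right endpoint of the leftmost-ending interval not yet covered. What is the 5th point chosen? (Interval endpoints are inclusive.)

Process intervals by earliest right end; each time one isn't hit yet, stab at its right endpoint.
Sorted: [0,1] [3,5] [3,6] [4,7] [7,8] [10,11] [7,12] [12,16] [16,17] [17,18] [18,20] [23,24]
{[0,1]} hit by 1; {[3,5],[3,6],[4,7]} hit by 5; {[7,8]} hit by 8; {[10,11],[7,12]} hit by 11; {[12,16],[16,17]} hit by 16; {[17,18],[18,20]} hit by 18; {[23,24]} hit by 24.
Points: 1, 5, 8, 11, 16, 18, 24 (7 total).

16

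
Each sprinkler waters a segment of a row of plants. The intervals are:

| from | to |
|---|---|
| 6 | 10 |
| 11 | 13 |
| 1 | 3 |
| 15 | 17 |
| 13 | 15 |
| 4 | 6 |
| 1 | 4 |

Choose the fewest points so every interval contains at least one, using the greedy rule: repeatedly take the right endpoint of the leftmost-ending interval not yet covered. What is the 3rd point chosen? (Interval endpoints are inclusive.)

13

Sort by right endpoint; whenever an interval is uncovered, place a point at its right end.
Sorted: [1,3] [1,4] [4,6] [6,10] [11,13] [13,15] [15,17]
{[1,3],[1,4]} hit by 3; {[4,6],[6,10]} hit by 6; {[11,13],[13,15]} hit by 13; {[15,17]} hit by 17.
Points: 3, 6, 13, 17 (4 total).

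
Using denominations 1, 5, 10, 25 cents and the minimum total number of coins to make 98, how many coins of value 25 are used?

98 − 3×25→23 − 2×10→3 − 3×1→0
Count of 25: 3

3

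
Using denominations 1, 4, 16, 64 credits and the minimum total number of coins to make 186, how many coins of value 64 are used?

186 − 2×64→58 − 3×16→10 − 2×4→2 − 2×1→0
Count of 64: 2

2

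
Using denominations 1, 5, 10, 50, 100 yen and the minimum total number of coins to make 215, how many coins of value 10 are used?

Use the largest denomination that fits, subtract, and repeat.
215 = 2×100 + 1×10 + 1×5
Count of 10: 1

1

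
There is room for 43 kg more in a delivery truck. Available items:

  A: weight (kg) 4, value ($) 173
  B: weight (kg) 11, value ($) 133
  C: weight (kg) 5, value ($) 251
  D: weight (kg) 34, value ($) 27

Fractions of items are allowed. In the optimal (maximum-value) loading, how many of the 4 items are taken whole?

Ratios (sorted): C 50.20, A 43.25, B 12.09, D 0.79
take C (5 @ 251); take A (4 @ 173); take B (11 @ 133); take 23/34 of D → 18.26. Capacity used 43/43.
3 item(s) taken whole; one partial (take 23/34 of D).

3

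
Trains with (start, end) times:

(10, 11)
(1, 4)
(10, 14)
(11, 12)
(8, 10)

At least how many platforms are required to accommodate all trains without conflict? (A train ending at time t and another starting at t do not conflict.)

2

starts: [1, 8, 10, 10, 11]
ends:   [4, 10, 11, 12, 14]
s1→1 e4→0 s8→1 e10→0 s10→1 s10→2  — peak 2.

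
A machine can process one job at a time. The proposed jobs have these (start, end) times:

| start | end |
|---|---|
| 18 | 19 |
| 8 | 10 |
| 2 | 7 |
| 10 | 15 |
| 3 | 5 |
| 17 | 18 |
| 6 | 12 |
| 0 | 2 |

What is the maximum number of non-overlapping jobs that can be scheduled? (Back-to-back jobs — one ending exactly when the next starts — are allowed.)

6

Order by finish time; keep every interval that doesn't clash with the previous kept one.
By end time: (0,2), (3,5), (2,7), (8,10), (6,12), (10,15), (17,18), (18,19).
Pick (0,2); next start ≥ 2 → (3,5); next start ≥ 5 → (8,10); next start ≥ 10 → (10,15); next start ≥ 15 → (17,18); next start ≥ 18 → (18,19).
Selected 6 jobs.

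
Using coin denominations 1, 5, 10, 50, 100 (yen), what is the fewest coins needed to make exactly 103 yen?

4

103 − 1×100→3 − 3×1→0
Total coins = 1 + 3 = 4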